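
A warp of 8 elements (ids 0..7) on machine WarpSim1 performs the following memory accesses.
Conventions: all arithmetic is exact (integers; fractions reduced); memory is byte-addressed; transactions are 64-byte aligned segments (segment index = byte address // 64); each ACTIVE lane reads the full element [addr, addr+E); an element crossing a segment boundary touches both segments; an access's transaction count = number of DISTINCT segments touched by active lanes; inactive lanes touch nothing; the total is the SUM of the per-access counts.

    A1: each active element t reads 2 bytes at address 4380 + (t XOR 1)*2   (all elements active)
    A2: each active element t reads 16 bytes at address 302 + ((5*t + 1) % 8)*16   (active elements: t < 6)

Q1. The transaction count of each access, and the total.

A1: 1 transaction
A2: 3 transactions

Answer: 1,3; total 4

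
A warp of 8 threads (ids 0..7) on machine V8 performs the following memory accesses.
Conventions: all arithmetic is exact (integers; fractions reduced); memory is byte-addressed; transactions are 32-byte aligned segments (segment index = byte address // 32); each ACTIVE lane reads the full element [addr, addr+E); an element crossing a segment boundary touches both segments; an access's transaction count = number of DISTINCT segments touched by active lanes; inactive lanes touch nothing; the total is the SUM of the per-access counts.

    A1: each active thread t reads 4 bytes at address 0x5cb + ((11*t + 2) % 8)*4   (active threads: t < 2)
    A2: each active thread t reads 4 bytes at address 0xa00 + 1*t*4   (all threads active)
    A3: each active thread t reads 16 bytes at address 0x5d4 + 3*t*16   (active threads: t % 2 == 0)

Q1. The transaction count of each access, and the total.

A1: 2 transactions
A2: 1 transaction
A3: 8 transactions

Answer: 2,1,8; total 11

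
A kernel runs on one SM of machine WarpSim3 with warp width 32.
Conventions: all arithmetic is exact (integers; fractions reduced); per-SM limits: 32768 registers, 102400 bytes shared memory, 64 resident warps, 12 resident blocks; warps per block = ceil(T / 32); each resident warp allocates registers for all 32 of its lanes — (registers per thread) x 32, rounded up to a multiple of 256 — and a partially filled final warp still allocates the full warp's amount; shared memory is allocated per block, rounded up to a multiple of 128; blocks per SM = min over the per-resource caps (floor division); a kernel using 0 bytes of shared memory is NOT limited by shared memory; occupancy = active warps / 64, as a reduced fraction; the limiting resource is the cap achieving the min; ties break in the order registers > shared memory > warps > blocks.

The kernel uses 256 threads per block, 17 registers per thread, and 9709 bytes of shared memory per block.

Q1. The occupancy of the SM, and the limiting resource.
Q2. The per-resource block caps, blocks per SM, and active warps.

Answer: occupancy 5/8, limited by registers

registers: 5 blocks
shared memory: 10 blocks
warps: 8 blocks
blocks: 12 blocks

Answer: 5 blocks, 40 active warps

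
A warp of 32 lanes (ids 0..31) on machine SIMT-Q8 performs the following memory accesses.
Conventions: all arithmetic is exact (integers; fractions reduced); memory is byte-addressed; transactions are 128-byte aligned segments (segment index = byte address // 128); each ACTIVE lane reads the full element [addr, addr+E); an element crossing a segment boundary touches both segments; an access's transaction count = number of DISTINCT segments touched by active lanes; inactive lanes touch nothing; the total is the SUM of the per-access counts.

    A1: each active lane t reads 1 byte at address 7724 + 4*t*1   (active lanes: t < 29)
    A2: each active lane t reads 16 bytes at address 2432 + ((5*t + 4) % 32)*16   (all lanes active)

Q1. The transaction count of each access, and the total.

A1: 2 transactions
A2: 4 transactions

Answer: 2,4; total 6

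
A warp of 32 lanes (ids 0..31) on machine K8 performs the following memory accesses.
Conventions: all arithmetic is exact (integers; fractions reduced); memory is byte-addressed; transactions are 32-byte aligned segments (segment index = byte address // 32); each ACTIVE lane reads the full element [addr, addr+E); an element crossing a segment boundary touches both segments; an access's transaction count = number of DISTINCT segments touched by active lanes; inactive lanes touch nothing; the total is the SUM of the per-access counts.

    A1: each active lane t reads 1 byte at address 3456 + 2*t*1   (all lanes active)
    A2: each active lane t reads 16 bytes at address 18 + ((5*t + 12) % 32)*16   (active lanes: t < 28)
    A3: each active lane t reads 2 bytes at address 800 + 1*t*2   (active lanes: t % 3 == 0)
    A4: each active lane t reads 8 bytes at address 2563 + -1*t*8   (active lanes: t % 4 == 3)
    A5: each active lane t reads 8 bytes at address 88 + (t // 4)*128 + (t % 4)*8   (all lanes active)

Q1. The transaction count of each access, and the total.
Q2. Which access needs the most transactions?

A1: 2 transactions
A2: 17 transactions
A3: 2 transactions
A4: 8 transactions
A5: 16 transactions

Answer: 2,17,2,8,16; total 45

Answer: A2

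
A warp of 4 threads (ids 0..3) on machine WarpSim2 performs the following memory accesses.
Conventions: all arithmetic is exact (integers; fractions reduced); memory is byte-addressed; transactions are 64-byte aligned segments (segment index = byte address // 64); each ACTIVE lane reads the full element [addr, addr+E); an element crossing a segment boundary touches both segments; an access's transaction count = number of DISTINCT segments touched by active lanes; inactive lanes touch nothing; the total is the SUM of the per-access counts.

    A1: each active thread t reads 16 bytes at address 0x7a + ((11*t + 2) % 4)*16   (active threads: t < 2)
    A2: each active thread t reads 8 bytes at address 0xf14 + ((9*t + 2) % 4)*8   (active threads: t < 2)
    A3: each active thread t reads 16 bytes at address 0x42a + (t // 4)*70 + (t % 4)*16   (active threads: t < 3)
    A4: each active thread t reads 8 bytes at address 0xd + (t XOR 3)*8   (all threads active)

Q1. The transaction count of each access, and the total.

A1: 1 transaction
A2: 1 transaction
A3: 2 transactions
A4: 1 transaction

Answer: 1,1,2,1; total 5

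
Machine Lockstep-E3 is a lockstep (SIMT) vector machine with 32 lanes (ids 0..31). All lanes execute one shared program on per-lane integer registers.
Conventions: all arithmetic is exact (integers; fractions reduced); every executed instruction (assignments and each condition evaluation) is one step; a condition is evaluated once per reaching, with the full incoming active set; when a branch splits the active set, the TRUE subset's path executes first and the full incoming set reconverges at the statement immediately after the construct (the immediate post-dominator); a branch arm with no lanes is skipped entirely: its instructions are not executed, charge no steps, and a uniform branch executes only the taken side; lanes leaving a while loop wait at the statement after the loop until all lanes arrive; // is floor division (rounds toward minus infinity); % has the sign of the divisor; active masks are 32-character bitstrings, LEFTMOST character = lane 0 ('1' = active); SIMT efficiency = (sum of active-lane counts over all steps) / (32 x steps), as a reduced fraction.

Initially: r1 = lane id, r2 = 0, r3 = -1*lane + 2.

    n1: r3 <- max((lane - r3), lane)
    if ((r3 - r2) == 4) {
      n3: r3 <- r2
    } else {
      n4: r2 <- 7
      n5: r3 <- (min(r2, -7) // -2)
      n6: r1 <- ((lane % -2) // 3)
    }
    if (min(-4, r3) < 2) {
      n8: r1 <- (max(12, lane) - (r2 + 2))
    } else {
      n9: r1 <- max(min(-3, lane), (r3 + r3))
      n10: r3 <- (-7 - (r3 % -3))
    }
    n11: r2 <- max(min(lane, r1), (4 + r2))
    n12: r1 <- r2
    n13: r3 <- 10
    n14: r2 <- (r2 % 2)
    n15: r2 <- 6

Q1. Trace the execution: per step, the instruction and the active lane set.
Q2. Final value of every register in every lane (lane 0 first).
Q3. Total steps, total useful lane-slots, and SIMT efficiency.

step 0: r3 <- max((lane - r3), lane) 11111111111111111111111111111111
step 1: eval ((r3 - r2) == 4)        11111111111111111111111111111111
step 2: r3 <- r2                     00010000000000000000000000000000
step 3: r2 <- 7                      11101111111111111111111111111111
step 4: r3 <- (min(r2, -7) // -2)    11101111111111111111111111111111
step 5: r1 <- ((lane % -2) // 3)     11101111111111111111111111111111
step 6: eval (min(-4, r3) < 2)       11111111111111111111111111111111
step 7: r1 <- (max(12, lane) - (r2 + 2)) 11111111111111111111111111111111
step 8: r2 <- max(min(lane, r1), (4 + r2)) 11111111111111111111111111111111
step 9: r1 <- r2                     11111111111111111111111111111111
step 10: r3 <- 10                     11111111111111111111111111111111
step 11: r2 <- (r2 % 2)               11111111111111111111111111111111
step 12: r2 <- 6                      11111111111111111111111111111111

Answer: 13 steps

r1: 11,11,11,4,11,11,11,11,11,11,11,11,11,11,11,11,11,11,11,11,11,12,13,14,15,16,17,18,19,20,21,22
r2: 6,6,6,6,6,6,6,6,6,6,6,6,6,6,6,6,6,6,6,6,6,6,6,6,6,6,6,6,6,6,6,6
r3: 10,10,10,10,10,10,10,10,10,10,10,10,10,10,10,10,10,10,10,10,10,10,10,10,10,10,10,10,10,10,10,10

steps = 13; useful = 382; efficiency = 382/416 = 191/208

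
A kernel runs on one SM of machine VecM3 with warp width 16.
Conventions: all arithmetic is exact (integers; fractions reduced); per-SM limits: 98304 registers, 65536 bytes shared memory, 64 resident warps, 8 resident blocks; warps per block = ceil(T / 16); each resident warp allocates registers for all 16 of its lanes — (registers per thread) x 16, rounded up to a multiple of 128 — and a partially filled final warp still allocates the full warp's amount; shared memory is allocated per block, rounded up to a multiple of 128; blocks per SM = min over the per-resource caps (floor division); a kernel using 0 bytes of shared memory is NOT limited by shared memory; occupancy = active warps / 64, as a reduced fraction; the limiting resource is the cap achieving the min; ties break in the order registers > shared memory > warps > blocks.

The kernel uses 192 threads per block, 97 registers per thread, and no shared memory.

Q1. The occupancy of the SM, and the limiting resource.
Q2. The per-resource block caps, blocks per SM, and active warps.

Answer: occupancy 3/4, limited by registers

registers: 4 blocks
shared memory: no limit (kernel uses none)
warps: 5 blocks
blocks: 8 blocks

Answer: 4 blocks, 48 active warps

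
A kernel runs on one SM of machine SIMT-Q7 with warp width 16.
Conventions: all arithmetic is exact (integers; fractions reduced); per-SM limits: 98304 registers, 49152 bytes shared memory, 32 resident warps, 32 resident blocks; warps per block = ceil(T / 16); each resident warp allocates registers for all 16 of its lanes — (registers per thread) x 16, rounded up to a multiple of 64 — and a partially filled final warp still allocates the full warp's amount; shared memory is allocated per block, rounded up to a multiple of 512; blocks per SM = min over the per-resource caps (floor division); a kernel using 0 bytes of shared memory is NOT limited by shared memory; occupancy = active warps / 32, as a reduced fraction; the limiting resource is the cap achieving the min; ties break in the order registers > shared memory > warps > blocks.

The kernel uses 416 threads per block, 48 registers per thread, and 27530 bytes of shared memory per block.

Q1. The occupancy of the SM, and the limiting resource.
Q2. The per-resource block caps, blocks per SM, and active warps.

Answer: occupancy 13/16, limited by shared memory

registers: 4 blocks
shared memory: 1 block
warps: 1 block
blocks: 32 blocks

Answer: 1 block, 26 active warps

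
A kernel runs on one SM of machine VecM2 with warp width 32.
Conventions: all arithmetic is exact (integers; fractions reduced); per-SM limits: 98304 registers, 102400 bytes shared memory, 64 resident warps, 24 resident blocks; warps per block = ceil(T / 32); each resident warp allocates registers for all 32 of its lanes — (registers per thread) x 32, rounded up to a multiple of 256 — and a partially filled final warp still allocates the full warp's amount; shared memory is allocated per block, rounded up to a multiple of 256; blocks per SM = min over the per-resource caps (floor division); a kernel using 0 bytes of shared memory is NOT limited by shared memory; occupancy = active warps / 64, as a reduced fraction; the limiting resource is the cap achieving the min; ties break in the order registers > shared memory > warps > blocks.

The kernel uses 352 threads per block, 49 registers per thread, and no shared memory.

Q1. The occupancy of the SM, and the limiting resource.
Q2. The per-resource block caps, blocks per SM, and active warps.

Answer: occupancy 11/16, limited by registers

registers: 4 blocks
shared memory: no limit (kernel uses none)
warps: 5 blocks
blocks: 24 blocks

Answer: 4 blocks, 44 active warps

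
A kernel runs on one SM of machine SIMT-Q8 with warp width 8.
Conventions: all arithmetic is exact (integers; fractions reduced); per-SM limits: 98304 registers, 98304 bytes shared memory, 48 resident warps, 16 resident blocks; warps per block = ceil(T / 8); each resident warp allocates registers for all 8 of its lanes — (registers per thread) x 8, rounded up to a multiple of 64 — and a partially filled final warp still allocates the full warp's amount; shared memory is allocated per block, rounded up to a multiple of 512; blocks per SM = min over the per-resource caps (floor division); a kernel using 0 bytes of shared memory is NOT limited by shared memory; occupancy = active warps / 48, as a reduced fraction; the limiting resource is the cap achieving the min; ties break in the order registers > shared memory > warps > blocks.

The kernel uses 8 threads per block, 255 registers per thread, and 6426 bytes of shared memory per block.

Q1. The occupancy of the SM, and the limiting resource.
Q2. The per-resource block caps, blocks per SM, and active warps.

Answer: occupancy 7/24, limited by shared memory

registers: 48 blocks
shared memory: 14 blocks
warps: 48 blocks
blocks: 16 blocks

Answer: 14 blocks, 14 active warps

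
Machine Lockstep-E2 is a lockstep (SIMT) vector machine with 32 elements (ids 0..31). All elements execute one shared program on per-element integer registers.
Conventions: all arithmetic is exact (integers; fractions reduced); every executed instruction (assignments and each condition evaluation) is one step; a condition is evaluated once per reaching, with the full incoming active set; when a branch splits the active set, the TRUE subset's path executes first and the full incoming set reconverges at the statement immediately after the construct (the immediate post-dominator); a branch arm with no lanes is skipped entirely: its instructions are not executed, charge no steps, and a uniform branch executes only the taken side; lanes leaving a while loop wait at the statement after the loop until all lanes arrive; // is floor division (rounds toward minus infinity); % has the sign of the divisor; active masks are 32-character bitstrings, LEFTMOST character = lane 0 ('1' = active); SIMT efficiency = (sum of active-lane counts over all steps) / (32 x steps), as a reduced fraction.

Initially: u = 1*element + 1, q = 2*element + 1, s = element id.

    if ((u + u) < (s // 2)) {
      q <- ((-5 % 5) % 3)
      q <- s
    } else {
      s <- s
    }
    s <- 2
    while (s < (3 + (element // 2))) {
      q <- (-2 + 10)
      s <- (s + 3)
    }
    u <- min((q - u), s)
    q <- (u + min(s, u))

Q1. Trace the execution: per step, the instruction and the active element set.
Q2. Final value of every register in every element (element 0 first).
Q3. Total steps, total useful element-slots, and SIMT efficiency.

step 0: eval ((u + u) < (s // 2))    11111111111111111111111111111111
step 1: s <- s                       11111111111111111111111111111111
step 2: s <- 2                       11111111111111111111111111111111
step 3: eval (s < (3 + (element // 2))) 11111111111111111111111111111111
step 4: q <- (-2 + 10)               11111111111111111111111111111111
step 5: s <- (s + 3)                 11111111111111111111111111111111
step 6: eval (s < (3 + (element // 2))) 11111111111111111111111111111111
step 7: q <- (-2 + 10)               00000011111111111111111111111111
step 8: s <- (s + 3)                 00000011111111111111111111111111
step 9: eval (s < (3 + (element // 2))) 00000011111111111111111111111111
step 10: q <- (-2 + 10)               00000000000011111111111111111111
step 11: s <- (s + 3)                 00000000000011111111111111111111
step 12: eval (s < (3 + (element // 2))) 00000000000011111111111111111111
step 13: q <- (-2 + 10)               00000000000000000011111111111111
step 14: s <- (s + 3)                 00000000000000000011111111111111
step 15: eval (s < (3 + (element // 2))) 00000000000000000011111111111111
step 16: q <- (-2 + 10)               00000000000000000000000011111111
step 17: s <- (s + 3)                 00000000000000000000000011111111
step 18: eval (s < (3 + (element // 2))) 00000000000000000000000011111111
step 19: q <- (-2 + 10)               00000000000000000000000000000011
step 20: s <- (s + 3)                 00000000000000000000000000000011
step 21: eval (s < (3 + (element // 2))) 00000000000000000000000000000011
step 22: u <- min((q - u), s)         11111111111111111111111111111111
step 23: q <- (u + min(s, u))         11111111111111111111111111111111

Answer: 24 steps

u: 5,5,5,4,3,2,1,0,-1,-2,-3,-4,-5,-6,-7,-8,-9,-10,-11,-12,-13,-14,-15,-16,-17,-18,-19,-20,-21,-22,-23,-24
q: 10,10,10,8,6,4,2,0,-2,-4,-6,-8,-10,-12,-14,-16,-18,-20,-22,-24,-26,-28,-30,-32,-34,-36,-38,-40,-42,-44,-46,-48
s: 5,5,5,5,5,5,8,8,8,8,8,8,11,11,11,11,11,11,14,14,14,14,14,14,17,17,17,17,17,17,20,20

steps = 24; useful = 498; efficiency = 498/768 = 83/128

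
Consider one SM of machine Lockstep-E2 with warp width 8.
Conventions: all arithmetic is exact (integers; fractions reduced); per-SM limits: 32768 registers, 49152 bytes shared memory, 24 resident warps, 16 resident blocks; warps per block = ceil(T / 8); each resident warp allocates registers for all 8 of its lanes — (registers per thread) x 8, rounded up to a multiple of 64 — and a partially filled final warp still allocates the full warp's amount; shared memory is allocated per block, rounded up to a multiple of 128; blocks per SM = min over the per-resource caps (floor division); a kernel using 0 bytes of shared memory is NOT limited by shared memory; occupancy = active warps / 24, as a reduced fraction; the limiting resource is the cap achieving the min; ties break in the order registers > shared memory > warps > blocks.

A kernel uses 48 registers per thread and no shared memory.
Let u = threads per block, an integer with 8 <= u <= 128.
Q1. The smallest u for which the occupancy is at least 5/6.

Answer: u = 9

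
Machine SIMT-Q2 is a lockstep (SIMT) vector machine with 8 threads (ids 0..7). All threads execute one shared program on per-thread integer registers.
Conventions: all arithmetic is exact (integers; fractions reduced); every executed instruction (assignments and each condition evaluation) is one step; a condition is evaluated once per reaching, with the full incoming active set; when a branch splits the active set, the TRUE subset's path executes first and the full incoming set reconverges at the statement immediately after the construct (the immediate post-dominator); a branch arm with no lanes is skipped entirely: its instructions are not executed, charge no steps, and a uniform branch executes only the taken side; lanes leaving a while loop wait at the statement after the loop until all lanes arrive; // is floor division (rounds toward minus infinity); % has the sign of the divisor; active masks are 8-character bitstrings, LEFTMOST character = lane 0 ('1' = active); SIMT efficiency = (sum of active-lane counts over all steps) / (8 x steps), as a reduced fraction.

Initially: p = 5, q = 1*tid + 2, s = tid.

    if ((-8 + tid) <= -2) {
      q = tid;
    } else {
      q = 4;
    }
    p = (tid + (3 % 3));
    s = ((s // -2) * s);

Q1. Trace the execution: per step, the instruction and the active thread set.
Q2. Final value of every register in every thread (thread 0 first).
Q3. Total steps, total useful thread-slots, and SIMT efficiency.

step 0: eval ((-8 + tid) <= -2)      11111111
step 1: q <- tid                     11111110
step 2: q <- 4                       00000001
step 3: p <- (tid + (3 % 3))         11111111
step 4: s <- ((s // -2) * s)         11111111

Answer: 5 steps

p: 0,1,2,3,4,5,6,7
q: 0,1,2,3,4,5,6,4
s: 0,-1,-2,-6,-8,-15,-18,-28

steps = 5; useful = 32; efficiency = 32/40 = 4/5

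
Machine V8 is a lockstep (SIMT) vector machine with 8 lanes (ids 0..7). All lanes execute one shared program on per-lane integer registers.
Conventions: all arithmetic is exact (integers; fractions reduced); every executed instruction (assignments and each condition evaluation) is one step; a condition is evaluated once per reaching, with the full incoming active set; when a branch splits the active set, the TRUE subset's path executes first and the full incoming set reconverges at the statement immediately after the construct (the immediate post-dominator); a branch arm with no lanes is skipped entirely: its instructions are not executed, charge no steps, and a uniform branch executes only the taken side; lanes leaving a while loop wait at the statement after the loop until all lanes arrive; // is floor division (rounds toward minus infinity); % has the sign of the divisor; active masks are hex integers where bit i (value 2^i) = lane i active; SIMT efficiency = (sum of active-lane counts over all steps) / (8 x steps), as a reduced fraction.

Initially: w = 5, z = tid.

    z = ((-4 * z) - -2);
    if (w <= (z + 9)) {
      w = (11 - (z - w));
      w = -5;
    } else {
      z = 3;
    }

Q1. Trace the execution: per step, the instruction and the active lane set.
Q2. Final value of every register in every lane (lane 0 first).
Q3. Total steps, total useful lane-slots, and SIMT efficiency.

step 0: z <- ((-4 * z) - -2)         0xff
step 1: eval (w <= (z + 9))          0xff
step 2: w <- (11 - (z - w))          0x03
step 3: w <- -5                      0x03
step 4: z <- 3                       0xfc

Answer: 5 steps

w: -5,-5,5,5,5,5,5,5
z: 2,-2,3,3,3,3,3,3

steps = 5; useful = 26; efficiency = 26/40 = 13/20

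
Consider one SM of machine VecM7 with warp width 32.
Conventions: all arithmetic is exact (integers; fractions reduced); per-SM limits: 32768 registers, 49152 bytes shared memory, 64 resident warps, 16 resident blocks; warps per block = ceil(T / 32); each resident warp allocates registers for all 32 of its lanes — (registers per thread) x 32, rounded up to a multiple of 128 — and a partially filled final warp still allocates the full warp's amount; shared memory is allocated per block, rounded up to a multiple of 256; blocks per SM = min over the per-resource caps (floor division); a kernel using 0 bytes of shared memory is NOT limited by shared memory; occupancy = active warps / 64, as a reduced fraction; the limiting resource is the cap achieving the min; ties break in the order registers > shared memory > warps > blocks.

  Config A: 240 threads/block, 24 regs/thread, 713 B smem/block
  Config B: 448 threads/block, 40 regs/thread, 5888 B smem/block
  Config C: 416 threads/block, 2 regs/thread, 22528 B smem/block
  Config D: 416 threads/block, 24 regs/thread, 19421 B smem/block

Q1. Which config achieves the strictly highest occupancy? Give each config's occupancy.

occupancies: A 5/8, B 7/32, C 13/32, D 13/32

Answer: A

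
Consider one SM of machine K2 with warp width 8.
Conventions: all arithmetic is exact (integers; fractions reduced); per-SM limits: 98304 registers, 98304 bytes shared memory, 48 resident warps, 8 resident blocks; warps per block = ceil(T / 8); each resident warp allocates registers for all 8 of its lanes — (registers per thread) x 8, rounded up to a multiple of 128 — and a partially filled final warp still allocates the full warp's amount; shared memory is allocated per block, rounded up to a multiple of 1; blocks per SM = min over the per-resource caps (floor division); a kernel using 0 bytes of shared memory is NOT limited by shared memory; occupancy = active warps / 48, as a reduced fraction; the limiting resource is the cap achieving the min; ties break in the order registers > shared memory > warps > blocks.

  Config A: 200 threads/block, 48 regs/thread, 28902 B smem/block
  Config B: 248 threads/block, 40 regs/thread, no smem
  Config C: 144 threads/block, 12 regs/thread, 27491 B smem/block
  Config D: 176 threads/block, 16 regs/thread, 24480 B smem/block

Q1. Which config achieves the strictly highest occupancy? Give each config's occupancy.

occupancies: A 25/48, B 31/48, C 3/4, D 11/12

Answer: D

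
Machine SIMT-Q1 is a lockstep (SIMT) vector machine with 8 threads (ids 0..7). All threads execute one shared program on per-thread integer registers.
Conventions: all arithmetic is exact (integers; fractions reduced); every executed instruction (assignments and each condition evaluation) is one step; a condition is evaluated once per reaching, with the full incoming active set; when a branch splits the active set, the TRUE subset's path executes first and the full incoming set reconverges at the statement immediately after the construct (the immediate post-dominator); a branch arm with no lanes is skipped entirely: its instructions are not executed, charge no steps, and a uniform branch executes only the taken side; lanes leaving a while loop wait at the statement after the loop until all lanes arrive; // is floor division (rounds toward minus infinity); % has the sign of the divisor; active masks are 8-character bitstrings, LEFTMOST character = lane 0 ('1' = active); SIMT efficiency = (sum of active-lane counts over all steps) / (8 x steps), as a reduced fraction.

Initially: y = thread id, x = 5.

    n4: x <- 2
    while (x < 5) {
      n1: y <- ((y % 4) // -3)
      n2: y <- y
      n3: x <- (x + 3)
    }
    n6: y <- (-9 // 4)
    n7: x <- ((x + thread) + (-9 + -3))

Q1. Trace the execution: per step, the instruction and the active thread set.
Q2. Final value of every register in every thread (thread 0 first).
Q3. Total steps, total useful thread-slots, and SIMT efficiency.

step 0: x <- 2                       11111111
step 1: eval (x < 5)                 11111111
step 2: y <- ((y % 4) // -3)         11111111
step 3: y <- y                       11111111
step 4: x <- (x + 3)                 11111111
step 5: eval (x < 5)                 11111111
step 6: y <- (-9 // 4)               11111111
step 7: x <- ((x + thread) + (-9 + -3)) 11111111

Answer: 8 steps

y: -3,-3,-3,-3,-3,-3,-3,-3
x: -7,-6,-5,-4,-3,-2,-1,0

steps = 8; useful = 64; efficiency = 64/64 = 1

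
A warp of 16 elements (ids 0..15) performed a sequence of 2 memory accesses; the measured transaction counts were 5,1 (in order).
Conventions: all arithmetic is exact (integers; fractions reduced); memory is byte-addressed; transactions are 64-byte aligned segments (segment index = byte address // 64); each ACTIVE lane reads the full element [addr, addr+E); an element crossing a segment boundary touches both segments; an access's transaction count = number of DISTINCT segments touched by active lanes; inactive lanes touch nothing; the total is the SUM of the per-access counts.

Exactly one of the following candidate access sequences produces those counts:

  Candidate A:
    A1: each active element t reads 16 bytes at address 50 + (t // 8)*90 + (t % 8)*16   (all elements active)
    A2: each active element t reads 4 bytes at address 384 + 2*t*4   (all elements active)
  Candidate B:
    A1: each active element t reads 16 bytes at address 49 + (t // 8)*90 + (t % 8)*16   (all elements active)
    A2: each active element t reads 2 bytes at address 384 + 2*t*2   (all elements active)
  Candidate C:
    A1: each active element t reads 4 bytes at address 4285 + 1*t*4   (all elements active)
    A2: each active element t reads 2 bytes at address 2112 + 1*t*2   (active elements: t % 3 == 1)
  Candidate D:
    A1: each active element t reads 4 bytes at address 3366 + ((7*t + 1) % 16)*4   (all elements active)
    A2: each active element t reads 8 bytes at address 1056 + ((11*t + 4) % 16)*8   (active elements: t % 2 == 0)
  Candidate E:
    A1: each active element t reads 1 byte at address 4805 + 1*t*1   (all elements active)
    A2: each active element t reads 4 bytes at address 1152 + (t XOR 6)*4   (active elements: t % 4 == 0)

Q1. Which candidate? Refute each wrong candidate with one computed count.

A: A2 gives 2 transactions, not 1
C: A1 gives 2 transactions, not 5
D: A1 gives 2 transactions, not 5
E: A1 gives 1 transaction, not 5
B: all counts match (5,1)

Answer: B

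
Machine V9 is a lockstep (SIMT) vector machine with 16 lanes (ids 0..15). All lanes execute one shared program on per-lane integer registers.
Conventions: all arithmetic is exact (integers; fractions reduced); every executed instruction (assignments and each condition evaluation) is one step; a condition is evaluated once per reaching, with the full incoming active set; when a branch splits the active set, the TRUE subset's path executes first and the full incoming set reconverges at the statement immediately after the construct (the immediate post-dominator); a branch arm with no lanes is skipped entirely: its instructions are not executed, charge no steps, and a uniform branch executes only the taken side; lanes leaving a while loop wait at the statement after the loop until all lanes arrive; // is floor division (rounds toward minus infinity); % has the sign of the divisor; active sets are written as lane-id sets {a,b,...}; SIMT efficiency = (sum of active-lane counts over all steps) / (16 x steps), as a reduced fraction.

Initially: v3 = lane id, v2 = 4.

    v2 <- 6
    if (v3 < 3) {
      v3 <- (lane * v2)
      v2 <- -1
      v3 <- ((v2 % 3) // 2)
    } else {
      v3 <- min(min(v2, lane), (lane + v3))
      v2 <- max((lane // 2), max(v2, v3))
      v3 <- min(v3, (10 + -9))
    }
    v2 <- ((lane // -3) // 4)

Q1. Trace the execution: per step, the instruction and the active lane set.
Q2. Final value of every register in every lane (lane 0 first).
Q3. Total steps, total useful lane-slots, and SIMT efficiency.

step 0: v2 <- 6                      {0,1,2,3,4,5,6,7,8,9,10,11,12,13,14,15}
step 1: eval (v3 < 3)                {0,1,2,3,4,5,6,7,8,9,10,11,12,13,14,15}
step 2: v3 <- (lane * v2)            {0,1,2}
step 3: v2 <- -1                     {0,1,2}
step 4: v3 <- ((v2 % 3) // 2)        {0,1,2}
step 5: v3 <- min(min(v2, lane), (lane + v3)) {3,4,5,6,7,8,9,10,11,12,13,14,15}
step 6: v2 <- max((lane // 2), max(v2, v3)) {3,4,5,6,7,8,9,10,11,12,13,14,15}
step 7: v3 <- min(v3, (10 + -9))     {3,4,5,6,7,8,9,10,11,12,13,14,15}
step 8: v2 <- ((lane // -3) // 4)    {0,1,2,3,4,5,6,7,8,9,10,11,12,13,14,15}

Answer: 9 steps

v3: 1,1,1,1,1,1,1,1,1,1,1,1,1,1,1,1
v2: 0,-1,-1,-1,-1,-1,-1,-1,-1,-1,-1,-1,-1,-2,-2,-2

steps = 9; useful = 96; efficiency = 96/144 = 2/3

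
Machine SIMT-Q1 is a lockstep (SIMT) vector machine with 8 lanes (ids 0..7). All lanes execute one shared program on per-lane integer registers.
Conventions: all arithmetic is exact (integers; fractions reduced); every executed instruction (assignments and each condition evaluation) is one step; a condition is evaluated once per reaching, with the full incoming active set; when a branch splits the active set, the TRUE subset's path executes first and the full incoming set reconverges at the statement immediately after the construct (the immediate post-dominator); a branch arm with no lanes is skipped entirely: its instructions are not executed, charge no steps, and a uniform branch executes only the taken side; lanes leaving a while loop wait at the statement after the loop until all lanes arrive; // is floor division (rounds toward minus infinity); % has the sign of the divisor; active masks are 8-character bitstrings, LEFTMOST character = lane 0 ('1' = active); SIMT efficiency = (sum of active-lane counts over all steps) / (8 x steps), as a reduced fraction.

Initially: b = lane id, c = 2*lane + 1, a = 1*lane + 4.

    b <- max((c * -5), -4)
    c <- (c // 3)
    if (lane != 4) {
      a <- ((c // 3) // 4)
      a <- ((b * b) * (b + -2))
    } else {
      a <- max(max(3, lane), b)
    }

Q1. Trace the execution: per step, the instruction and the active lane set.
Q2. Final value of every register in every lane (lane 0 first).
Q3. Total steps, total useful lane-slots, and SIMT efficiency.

step 0: b <- max((c * -5), -4)       11111111
step 1: c <- (c // 3)                11111111
step 2: eval (lane != 4)             11111111
step 3: a <- ((c // 3) // 4)         11110111
step 4: a <- ((b * b) * (b + -2))    11110111
step 5: a <- max(max(3, lane), b)    00001000

Answer: 6 steps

b: -4,-4,-4,-4,-4,-4,-4,-4
c: 0,1,1,2,3,3,4,5
a: -96,-96,-96,-96,4,-96,-96,-96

steps = 6; useful = 39; efficiency = 39/48 = 13/16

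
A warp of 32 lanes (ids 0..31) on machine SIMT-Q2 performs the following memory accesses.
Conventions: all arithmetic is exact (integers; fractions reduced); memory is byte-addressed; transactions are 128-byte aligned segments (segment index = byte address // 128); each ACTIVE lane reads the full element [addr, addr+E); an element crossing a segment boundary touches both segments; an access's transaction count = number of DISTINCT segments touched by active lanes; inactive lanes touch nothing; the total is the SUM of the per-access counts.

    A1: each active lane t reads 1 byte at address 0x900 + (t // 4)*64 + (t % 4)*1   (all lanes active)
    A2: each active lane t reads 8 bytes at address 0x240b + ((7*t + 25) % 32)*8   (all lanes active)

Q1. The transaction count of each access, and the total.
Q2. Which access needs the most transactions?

A1: 4 transactions
A2: 3 transactions

Answer: 4,3; total 7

Answer: A1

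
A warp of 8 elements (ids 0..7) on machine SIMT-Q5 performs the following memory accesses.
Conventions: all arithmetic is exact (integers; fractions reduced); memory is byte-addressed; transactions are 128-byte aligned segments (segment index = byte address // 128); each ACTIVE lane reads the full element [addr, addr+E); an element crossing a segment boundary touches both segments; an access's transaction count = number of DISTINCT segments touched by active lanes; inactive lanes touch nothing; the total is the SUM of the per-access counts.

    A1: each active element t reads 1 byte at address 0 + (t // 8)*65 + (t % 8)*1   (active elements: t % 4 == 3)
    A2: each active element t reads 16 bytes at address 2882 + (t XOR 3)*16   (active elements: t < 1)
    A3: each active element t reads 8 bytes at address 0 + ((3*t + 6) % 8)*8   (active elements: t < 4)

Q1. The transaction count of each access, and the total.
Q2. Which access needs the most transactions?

A1: 1 transaction
A2: 2 transactions
A3: 1 transaction

Answer: 1,2,1; total 4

Answer: A2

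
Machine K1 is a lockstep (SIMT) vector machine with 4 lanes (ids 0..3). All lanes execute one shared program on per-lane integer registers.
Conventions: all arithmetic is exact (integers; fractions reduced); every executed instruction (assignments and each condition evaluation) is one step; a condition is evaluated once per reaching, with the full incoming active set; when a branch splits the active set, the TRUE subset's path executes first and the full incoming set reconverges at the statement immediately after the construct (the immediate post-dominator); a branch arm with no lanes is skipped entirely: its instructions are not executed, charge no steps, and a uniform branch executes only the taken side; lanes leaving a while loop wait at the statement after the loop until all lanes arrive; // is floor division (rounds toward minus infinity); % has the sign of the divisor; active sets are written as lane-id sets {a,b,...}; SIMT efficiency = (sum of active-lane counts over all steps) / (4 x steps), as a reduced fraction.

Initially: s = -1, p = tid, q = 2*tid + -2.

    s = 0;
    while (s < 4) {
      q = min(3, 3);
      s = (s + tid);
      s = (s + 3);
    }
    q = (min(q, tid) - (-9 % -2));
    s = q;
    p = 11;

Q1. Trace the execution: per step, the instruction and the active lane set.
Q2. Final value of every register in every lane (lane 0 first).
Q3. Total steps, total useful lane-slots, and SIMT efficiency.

step 0: s <- 0                       {0,1,2,3}
step 1: eval (s < 4)                 {0,1,2,3}
step 2: q <- min(3, 3)               {0,1,2,3}
step 3: s <- (s + tid)               {0,1,2,3}
step 4: s <- (s + 3)                 {0,1,2,3}
step 5: eval (s < 4)                 {0,1,2,3}
step 6: q <- min(3, 3)               {0}
step 7: s <- (s + tid)               {0}
step 8: s <- (s + 3)                 {0}
step 9: eval (s < 4)                 {0}
step 10: q <- (min(q, tid) - (-9 % -2)) {0,1,2,3}
step 11: s <- q                       {0,1,2,3}
step 12: p <- 11                      {0,1,2,3}

Answer: 13 steps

s: 1,2,3,4
p: 11,11,11,11
q: 1,2,3,4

steps = 13; useful = 40; efficiency = 40/52 = 10/13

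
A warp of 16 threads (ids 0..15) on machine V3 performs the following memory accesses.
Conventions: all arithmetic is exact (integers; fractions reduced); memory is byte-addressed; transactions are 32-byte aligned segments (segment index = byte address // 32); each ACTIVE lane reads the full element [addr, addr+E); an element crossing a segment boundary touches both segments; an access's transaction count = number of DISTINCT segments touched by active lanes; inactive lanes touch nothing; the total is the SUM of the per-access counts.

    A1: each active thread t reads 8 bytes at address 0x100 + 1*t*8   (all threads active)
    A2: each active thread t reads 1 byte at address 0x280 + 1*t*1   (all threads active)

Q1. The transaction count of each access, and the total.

A1: 4 transactions
A2: 1 transaction

Answer: 4,1; total 5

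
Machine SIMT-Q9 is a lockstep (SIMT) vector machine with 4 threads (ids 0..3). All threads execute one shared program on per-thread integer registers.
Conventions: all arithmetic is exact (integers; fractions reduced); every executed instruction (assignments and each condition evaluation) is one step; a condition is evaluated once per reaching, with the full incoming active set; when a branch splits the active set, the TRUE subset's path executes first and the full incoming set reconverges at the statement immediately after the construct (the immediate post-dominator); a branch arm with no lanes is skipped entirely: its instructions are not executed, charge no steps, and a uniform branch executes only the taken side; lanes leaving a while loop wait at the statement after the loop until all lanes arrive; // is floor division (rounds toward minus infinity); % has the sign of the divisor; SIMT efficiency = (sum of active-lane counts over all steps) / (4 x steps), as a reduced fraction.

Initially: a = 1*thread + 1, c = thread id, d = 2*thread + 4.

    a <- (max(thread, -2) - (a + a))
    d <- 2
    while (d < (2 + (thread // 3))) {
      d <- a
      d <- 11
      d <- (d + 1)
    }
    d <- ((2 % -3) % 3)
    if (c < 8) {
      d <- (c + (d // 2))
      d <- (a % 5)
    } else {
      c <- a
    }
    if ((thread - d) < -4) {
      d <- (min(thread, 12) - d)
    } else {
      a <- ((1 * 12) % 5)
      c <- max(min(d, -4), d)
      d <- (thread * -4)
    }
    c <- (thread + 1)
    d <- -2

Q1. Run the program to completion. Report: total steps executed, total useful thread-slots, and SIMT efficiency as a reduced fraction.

Answer: 17 steps, 56 useful, 14/17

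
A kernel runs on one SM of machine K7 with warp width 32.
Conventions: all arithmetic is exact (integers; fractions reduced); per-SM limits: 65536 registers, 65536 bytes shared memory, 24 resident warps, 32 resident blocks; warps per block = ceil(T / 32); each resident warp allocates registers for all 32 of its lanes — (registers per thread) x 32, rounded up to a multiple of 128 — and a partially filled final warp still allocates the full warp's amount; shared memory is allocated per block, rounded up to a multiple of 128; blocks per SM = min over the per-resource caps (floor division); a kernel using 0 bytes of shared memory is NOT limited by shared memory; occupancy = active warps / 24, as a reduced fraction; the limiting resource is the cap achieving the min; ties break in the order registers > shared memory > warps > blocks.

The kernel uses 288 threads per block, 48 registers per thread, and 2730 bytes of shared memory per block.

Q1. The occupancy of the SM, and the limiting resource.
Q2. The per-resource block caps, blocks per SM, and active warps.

Answer: occupancy 3/4, limited by warps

registers: 4 blocks
shared memory: 23 blocks
warps: 2 blocks
blocks: 32 blocks

Answer: 2 blocks, 18 active warps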